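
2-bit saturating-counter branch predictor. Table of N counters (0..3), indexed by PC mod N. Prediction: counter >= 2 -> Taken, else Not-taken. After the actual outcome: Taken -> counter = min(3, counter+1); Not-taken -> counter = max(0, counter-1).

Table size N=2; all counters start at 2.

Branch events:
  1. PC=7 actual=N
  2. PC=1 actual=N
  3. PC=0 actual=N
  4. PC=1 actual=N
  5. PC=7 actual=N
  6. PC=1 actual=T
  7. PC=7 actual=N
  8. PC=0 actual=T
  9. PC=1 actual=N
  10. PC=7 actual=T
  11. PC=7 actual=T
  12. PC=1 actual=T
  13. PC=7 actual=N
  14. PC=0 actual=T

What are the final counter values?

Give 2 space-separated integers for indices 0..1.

Answer: 3 2

Derivation:
Ev 1: PC=7 idx=1 pred=T actual=N -> ctr[1]=1
Ev 2: PC=1 idx=1 pred=N actual=N -> ctr[1]=0
Ev 3: PC=0 idx=0 pred=T actual=N -> ctr[0]=1
Ev 4: PC=1 idx=1 pred=N actual=N -> ctr[1]=0
Ev 5: PC=7 idx=1 pred=N actual=N -> ctr[1]=0
Ev 6: PC=1 idx=1 pred=N actual=T -> ctr[1]=1
Ev 7: PC=7 idx=1 pred=N actual=N -> ctr[1]=0
Ev 8: PC=0 idx=0 pred=N actual=T -> ctr[0]=2
Ev 9: PC=1 idx=1 pred=N actual=N -> ctr[1]=0
Ev 10: PC=7 idx=1 pred=N actual=T -> ctr[1]=1
Ev 11: PC=7 idx=1 pred=N actual=T -> ctr[1]=2
Ev 12: PC=1 idx=1 pred=T actual=T -> ctr[1]=3
Ev 13: PC=7 idx=1 pred=T actual=N -> ctr[1]=2
Ev 14: PC=0 idx=0 pred=T actual=T -> ctr[0]=3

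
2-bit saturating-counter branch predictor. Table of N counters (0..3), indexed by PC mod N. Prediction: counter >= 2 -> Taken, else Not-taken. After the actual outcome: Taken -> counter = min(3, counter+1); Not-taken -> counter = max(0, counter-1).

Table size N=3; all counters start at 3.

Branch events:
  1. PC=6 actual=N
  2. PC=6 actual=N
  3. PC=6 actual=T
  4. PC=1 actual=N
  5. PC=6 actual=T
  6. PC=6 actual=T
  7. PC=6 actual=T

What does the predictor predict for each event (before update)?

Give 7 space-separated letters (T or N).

Answer: T T N T T T T

Derivation:
Ev 1: PC=6 idx=0 pred=T actual=N -> ctr[0]=2
Ev 2: PC=6 idx=0 pred=T actual=N -> ctr[0]=1
Ev 3: PC=6 idx=0 pred=N actual=T -> ctr[0]=2
Ev 4: PC=1 idx=1 pred=T actual=N -> ctr[1]=2
Ev 5: PC=6 idx=0 pred=T actual=T -> ctr[0]=3
Ev 6: PC=6 idx=0 pred=T actual=T -> ctr[0]=3
Ev 7: PC=6 idx=0 pred=T actual=T -> ctr[0]=3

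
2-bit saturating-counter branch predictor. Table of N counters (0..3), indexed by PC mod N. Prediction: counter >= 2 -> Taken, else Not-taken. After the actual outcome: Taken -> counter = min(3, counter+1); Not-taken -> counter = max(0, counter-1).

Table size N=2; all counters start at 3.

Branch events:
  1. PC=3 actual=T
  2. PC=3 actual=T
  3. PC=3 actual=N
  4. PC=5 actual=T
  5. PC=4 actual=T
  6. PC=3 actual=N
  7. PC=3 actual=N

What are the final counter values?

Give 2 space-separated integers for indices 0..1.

Ev 1: PC=3 idx=1 pred=T actual=T -> ctr[1]=3
Ev 2: PC=3 idx=1 pred=T actual=T -> ctr[1]=3
Ev 3: PC=3 idx=1 pred=T actual=N -> ctr[1]=2
Ev 4: PC=5 idx=1 pred=T actual=T -> ctr[1]=3
Ev 5: PC=4 idx=0 pred=T actual=T -> ctr[0]=3
Ev 6: PC=3 idx=1 pred=T actual=N -> ctr[1]=2
Ev 7: PC=3 idx=1 pred=T actual=N -> ctr[1]=1

Answer: 3 1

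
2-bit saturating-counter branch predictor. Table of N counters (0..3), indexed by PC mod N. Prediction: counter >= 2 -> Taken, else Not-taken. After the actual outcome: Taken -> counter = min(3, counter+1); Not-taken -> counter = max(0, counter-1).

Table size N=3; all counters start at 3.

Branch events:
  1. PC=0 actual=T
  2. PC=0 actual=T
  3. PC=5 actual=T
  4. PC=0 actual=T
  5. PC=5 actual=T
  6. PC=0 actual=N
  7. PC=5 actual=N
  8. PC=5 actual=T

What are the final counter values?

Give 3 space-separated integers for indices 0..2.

Ev 1: PC=0 idx=0 pred=T actual=T -> ctr[0]=3
Ev 2: PC=0 idx=0 pred=T actual=T -> ctr[0]=3
Ev 3: PC=5 idx=2 pred=T actual=T -> ctr[2]=3
Ev 4: PC=0 idx=0 pred=T actual=T -> ctr[0]=3
Ev 5: PC=5 idx=2 pred=T actual=T -> ctr[2]=3
Ev 6: PC=0 idx=0 pred=T actual=N -> ctr[0]=2
Ev 7: PC=5 idx=2 pred=T actual=N -> ctr[2]=2
Ev 8: PC=5 idx=2 pred=T actual=T -> ctr[2]=3

Answer: 2 3 3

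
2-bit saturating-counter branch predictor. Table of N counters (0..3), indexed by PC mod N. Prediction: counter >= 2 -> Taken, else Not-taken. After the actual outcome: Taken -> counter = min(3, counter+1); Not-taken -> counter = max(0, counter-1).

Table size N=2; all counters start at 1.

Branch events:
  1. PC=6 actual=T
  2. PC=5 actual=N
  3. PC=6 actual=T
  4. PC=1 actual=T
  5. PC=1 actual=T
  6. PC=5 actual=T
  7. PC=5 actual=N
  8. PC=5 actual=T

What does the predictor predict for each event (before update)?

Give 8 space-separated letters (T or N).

Answer: N N T N N T T T

Derivation:
Ev 1: PC=6 idx=0 pred=N actual=T -> ctr[0]=2
Ev 2: PC=5 idx=1 pred=N actual=N -> ctr[1]=0
Ev 3: PC=6 idx=0 pred=T actual=T -> ctr[0]=3
Ev 4: PC=1 idx=1 pred=N actual=T -> ctr[1]=1
Ev 5: PC=1 idx=1 pred=N actual=T -> ctr[1]=2
Ev 6: PC=5 idx=1 pred=T actual=T -> ctr[1]=3
Ev 7: PC=5 idx=1 pred=T actual=N -> ctr[1]=2
Ev 8: PC=5 idx=1 pred=T actual=T -> ctr[1]=3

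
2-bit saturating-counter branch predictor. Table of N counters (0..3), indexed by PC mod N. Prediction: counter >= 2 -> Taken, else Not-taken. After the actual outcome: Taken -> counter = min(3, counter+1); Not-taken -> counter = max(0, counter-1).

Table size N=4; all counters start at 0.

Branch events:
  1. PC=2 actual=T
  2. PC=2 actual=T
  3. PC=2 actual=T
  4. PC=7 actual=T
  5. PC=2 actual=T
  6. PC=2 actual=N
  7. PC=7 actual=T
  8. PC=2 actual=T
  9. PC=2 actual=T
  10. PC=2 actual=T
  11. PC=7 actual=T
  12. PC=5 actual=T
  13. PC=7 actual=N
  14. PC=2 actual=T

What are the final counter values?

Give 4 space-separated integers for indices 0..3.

Ev 1: PC=2 idx=2 pred=N actual=T -> ctr[2]=1
Ev 2: PC=2 idx=2 pred=N actual=T -> ctr[2]=2
Ev 3: PC=2 idx=2 pred=T actual=T -> ctr[2]=3
Ev 4: PC=7 idx=3 pred=N actual=T -> ctr[3]=1
Ev 5: PC=2 idx=2 pred=T actual=T -> ctr[2]=3
Ev 6: PC=2 idx=2 pred=T actual=N -> ctr[2]=2
Ev 7: PC=7 idx=3 pred=N actual=T -> ctr[3]=2
Ev 8: PC=2 idx=2 pred=T actual=T -> ctr[2]=3
Ev 9: PC=2 idx=2 pred=T actual=T -> ctr[2]=3
Ev 10: PC=2 idx=2 pred=T actual=T -> ctr[2]=3
Ev 11: PC=7 idx=3 pred=T actual=T -> ctr[3]=3
Ev 12: PC=5 idx=1 pred=N actual=T -> ctr[1]=1
Ev 13: PC=7 idx=3 pred=T actual=N -> ctr[3]=2
Ev 14: PC=2 idx=2 pred=T actual=T -> ctr[2]=3

Answer: 0 1 3 2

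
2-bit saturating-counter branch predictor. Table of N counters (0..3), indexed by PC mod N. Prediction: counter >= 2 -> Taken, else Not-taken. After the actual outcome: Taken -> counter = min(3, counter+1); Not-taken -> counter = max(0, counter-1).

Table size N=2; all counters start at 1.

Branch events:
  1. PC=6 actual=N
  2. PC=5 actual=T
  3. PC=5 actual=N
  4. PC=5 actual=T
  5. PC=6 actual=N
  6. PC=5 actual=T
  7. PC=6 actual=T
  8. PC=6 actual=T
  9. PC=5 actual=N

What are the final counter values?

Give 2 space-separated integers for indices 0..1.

Answer: 2 2

Derivation:
Ev 1: PC=6 idx=0 pred=N actual=N -> ctr[0]=0
Ev 2: PC=5 idx=1 pred=N actual=T -> ctr[1]=2
Ev 3: PC=5 idx=1 pred=T actual=N -> ctr[1]=1
Ev 4: PC=5 idx=1 pred=N actual=T -> ctr[1]=2
Ev 5: PC=6 idx=0 pred=N actual=N -> ctr[0]=0
Ev 6: PC=5 idx=1 pred=T actual=T -> ctr[1]=3
Ev 7: PC=6 idx=0 pred=N actual=T -> ctr[0]=1
Ev 8: PC=6 idx=0 pred=N actual=T -> ctr[0]=2
Ev 9: PC=5 idx=1 pred=T actual=N -> ctr[1]=2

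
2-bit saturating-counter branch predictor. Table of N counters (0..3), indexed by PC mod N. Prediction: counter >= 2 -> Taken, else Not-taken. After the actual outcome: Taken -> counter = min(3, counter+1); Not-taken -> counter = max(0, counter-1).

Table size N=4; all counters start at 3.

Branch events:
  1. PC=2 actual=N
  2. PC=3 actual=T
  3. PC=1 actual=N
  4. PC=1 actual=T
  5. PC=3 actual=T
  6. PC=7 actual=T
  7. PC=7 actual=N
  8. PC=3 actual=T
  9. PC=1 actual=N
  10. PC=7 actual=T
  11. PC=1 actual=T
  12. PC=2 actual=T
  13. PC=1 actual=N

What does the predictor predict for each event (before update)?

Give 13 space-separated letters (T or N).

Answer: T T T T T T T T T T T T T

Derivation:
Ev 1: PC=2 idx=2 pred=T actual=N -> ctr[2]=2
Ev 2: PC=3 idx=3 pred=T actual=T -> ctr[3]=3
Ev 3: PC=1 idx=1 pred=T actual=N -> ctr[1]=2
Ev 4: PC=1 idx=1 pred=T actual=T -> ctr[1]=3
Ev 5: PC=3 idx=3 pred=T actual=T -> ctr[3]=3
Ev 6: PC=7 idx=3 pred=T actual=T -> ctr[3]=3
Ev 7: PC=7 idx=3 pred=T actual=N -> ctr[3]=2
Ev 8: PC=3 idx=3 pred=T actual=T -> ctr[3]=3
Ev 9: PC=1 idx=1 pred=T actual=N -> ctr[1]=2
Ev 10: PC=7 idx=3 pred=T actual=T -> ctr[3]=3
Ev 11: PC=1 idx=1 pred=T actual=T -> ctr[1]=3
Ev 12: PC=2 idx=2 pred=T actual=T -> ctr[2]=3
Ev 13: PC=1 idx=1 pred=T actual=N -> ctr[1]=2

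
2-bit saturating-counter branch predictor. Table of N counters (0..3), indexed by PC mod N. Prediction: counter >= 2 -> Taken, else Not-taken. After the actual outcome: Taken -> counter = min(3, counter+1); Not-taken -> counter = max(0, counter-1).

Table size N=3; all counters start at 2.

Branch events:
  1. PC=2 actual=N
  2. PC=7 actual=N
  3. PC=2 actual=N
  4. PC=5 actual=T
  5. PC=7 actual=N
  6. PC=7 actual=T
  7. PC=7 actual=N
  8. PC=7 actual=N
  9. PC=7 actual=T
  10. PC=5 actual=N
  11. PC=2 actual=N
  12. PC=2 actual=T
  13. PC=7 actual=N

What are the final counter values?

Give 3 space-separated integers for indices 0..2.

Answer: 2 0 1

Derivation:
Ev 1: PC=2 idx=2 pred=T actual=N -> ctr[2]=1
Ev 2: PC=7 idx=1 pred=T actual=N -> ctr[1]=1
Ev 3: PC=2 idx=2 pred=N actual=N -> ctr[2]=0
Ev 4: PC=5 idx=2 pred=N actual=T -> ctr[2]=1
Ev 5: PC=7 idx=1 pred=N actual=N -> ctr[1]=0
Ev 6: PC=7 idx=1 pred=N actual=T -> ctr[1]=1
Ev 7: PC=7 idx=1 pred=N actual=N -> ctr[1]=0
Ev 8: PC=7 idx=1 pred=N actual=N -> ctr[1]=0
Ev 9: PC=7 idx=1 pred=N actual=T -> ctr[1]=1
Ev 10: PC=5 idx=2 pred=N actual=N -> ctr[2]=0
Ev 11: PC=2 idx=2 pred=N actual=N -> ctr[2]=0
Ev 12: PC=2 idx=2 pred=N actual=T -> ctr[2]=1
Ev 13: PC=7 idx=1 pred=N actual=N -> ctr[1]=0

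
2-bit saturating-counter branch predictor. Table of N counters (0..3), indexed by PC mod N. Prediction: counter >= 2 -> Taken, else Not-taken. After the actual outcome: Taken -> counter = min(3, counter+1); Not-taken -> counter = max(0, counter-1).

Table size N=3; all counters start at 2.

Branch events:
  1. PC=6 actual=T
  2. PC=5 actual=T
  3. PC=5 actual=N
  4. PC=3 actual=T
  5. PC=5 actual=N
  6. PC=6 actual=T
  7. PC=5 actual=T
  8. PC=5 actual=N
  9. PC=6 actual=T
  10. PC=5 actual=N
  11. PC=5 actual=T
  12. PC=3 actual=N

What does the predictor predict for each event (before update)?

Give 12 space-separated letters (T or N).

Answer: T T T T T T N T T N N T

Derivation:
Ev 1: PC=6 idx=0 pred=T actual=T -> ctr[0]=3
Ev 2: PC=5 idx=2 pred=T actual=T -> ctr[2]=3
Ev 3: PC=5 idx=2 pred=T actual=N -> ctr[2]=2
Ev 4: PC=3 idx=0 pred=T actual=T -> ctr[0]=3
Ev 5: PC=5 idx=2 pred=T actual=N -> ctr[2]=1
Ev 6: PC=6 idx=0 pred=T actual=T -> ctr[0]=3
Ev 7: PC=5 idx=2 pred=N actual=T -> ctr[2]=2
Ev 8: PC=5 idx=2 pred=T actual=N -> ctr[2]=1
Ev 9: PC=6 idx=0 pred=T actual=T -> ctr[0]=3
Ev 10: PC=5 idx=2 pred=N actual=N -> ctr[2]=0
Ev 11: PC=5 idx=2 pred=N actual=T -> ctr[2]=1
Ev 12: PC=3 idx=0 pred=T actual=N -> ctr[0]=2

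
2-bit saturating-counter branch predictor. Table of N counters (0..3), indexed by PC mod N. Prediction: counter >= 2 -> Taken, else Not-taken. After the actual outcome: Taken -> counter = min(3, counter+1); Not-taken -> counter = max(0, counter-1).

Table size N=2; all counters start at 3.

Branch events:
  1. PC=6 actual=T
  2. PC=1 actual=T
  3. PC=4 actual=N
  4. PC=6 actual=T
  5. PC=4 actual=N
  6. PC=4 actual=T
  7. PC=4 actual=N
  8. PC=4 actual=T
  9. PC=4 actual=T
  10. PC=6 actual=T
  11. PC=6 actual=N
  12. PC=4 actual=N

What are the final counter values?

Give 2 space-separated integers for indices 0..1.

Answer: 1 3

Derivation:
Ev 1: PC=6 idx=0 pred=T actual=T -> ctr[0]=3
Ev 2: PC=1 idx=1 pred=T actual=T -> ctr[1]=3
Ev 3: PC=4 idx=0 pred=T actual=N -> ctr[0]=2
Ev 4: PC=6 idx=0 pred=T actual=T -> ctr[0]=3
Ev 5: PC=4 idx=0 pred=T actual=N -> ctr[0]=2
Ev 6: PC=4 idx=0 pred=T actual=T -> ctr[0]=3
Ev 7: PC=4 idx=0 pred=T actual=N -> ctr[0]=2
Ev 8: PC=4 idx=0 pred=T actual=T -> ctr[0]=3
Ev 9: PC=4 idx=0 pred=T actual=T -> ctr[0]=3
Ev 10: PC=6 idx=0 pred=T actual=T -> ctr[0]=3
Ev 11: PC=6 idx=0 pred=T actual=N -> ctr[0]=2
Ev 12: PC=4 idx=0 pred=T actual=N -> ctr[0]=1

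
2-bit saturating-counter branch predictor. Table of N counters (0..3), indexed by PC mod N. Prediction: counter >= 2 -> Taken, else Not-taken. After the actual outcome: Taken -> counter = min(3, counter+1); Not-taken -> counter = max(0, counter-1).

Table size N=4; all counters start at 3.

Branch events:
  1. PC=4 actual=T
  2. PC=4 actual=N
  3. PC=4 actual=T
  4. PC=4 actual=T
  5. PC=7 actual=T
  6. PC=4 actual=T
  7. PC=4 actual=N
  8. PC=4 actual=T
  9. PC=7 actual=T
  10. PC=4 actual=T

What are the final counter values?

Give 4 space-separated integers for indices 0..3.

Answer: 3 3 3 3

Derivation:
Ev 1: PC=4 idx=0 pred=T actual=T -> ctr[0]=3
Ev 2: PC=4 idx=0 pred=T actual=N -> ctr[0]=2
Ev 3: PC=4 idx=0 pred=T actual=T -> ctr[0]=3
Ev 4: PC=4 idx=0 pred=T actual=T -> ctr[0]=3
Ev 5: PC=7 idx=3 pred=T actual=T -> ctr[3]=3
Ev 6: PC=4 idx=0 pred=T actual=T -> ctr[0]=3
Ev 7: PC=4 idx=0 pred=T actual=N -> ctr[0]=2
Ev 8: PC=4 idx=0 pred=T actual=T -> ctr[0]=3
Ev 9: PC=7 idx=3 pred=T actual=T -> ctr[3]=3
Ev 10: PC=4 idx=0 pred=T actual=T -> ctr[0]=3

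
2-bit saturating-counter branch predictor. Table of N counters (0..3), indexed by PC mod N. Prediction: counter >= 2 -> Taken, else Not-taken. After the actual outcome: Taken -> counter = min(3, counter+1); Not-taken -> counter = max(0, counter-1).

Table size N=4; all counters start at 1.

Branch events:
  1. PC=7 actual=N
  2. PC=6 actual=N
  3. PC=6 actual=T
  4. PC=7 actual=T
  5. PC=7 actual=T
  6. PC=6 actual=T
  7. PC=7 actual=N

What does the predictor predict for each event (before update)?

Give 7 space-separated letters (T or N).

Answer: N N N N N N T

Derivation:
Ev 1: PC=7 idx=3 pred=N actual=N -> ctr[3]=0
Ev 2: PC=6 idx=2 pred=N actual=N -> ctr[2]=0
Ev 3: PC=6 idx=2 pred=N actual=T -> ctr[2]=1
Ev 4: PC=7 idx=3 pred=N actual=T -> ctr[3]=1
Ev 5: PC=7 idx=3 pred=N actual=T -> ctr[3]=2
Ev 6: PC=6 idx=2 pred=N actual=T -> ctr[2]=2
Ev 7: PC=7 idx=3 pred=T actual=N -> ctr[3]=1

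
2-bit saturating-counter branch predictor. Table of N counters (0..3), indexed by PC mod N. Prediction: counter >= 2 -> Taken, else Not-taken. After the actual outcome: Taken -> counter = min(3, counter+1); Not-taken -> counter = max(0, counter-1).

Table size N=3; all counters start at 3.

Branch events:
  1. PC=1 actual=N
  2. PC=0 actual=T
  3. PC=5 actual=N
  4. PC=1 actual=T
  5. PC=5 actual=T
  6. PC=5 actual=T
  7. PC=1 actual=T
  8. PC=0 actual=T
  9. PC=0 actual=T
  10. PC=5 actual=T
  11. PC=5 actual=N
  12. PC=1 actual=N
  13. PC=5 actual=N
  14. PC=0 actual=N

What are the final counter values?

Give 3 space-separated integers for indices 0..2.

Answer: 2 2 1

Derivation:
Ev 1: PC=1 idx=1 pred=T actual=N -> ctr[1]=2
Ev 2: PC=0 idx=0 pred=T actual=T -> ctr[0]=3
Ev 3: PC=5 idx=2 pred=T actual=N -> ctr[2]=2
Ev 4: PC=1 idx=1 pred=T actual=T -> ctr[1]=3
Ev 5: PC=5 idx=2 pred=T actual=T -> ctr[2]=3
Ev 6: PC=5 idx=2 pred=T actual=T -> ctr[2]=3
Ev 7: PC=1 idx=1 pred=T actual=T -> ctr[1]=3
Ev 8: PC=0 idx=0 pred=T actual=T -> ctr[0]=3
Ev 9: PC=0 idx=0 pred=T actual=T -> ctr[0]=3
Ev 10: PC=5 idx=2 pred=T actual=T -> ctr[2]=3
Ev 11: PC=5 idx=2 pred=T actual=N -> ctr[2]=2
Ev 12: PC=1 idx=1 pred=T actual=N -> ctr[1]=2
Ev 13: PC=5 idx=2 pred=T actual=N -> ctr[2]=1
Ev 14: PC=0 idx=0 pred=T actual=N -> ctr[0]=2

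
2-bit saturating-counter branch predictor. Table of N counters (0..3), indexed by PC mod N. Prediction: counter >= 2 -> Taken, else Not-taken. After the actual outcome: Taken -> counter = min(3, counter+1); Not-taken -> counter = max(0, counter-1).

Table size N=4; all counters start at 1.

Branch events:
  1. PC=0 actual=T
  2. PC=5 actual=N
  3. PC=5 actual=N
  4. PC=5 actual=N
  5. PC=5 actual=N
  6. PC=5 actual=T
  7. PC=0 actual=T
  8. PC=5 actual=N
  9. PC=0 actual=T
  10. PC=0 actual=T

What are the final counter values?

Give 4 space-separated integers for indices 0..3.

Answer: 3 0 1 1

Derivation:
Ev 1: PC=0 idx=0 pred=N actual=T -> ctr[0]=2
Ev 2: PC=5 idx=1 pred=N actual=N -> ctr[1]=0
Ev 3: PC=5 idx=1 pred=N actual=N -> ctr[1]=0
Ev 4: PC=5 idx=1 pred=N actual=N -> ctr[1]=0
Ev 5: PC=5 idx=1 pred=N actual=N -> ctr[1]=0
Ev 6: PC=5 idx=1 pred=N actual=T -> ctr[1]=1
Ev 7: PC=0 idx=0 pred=T actual=T -> ctr[0]=3
Ev 8: PC=5 idx=1 pred=N actual=N -> ctr[1]=0
Ev 9: PC=0 idx=0 pred=T actual=T -> ctr[0]=3
Ev 10: PC=0 idx=0 pred=T actual=T -> ctr[0]=3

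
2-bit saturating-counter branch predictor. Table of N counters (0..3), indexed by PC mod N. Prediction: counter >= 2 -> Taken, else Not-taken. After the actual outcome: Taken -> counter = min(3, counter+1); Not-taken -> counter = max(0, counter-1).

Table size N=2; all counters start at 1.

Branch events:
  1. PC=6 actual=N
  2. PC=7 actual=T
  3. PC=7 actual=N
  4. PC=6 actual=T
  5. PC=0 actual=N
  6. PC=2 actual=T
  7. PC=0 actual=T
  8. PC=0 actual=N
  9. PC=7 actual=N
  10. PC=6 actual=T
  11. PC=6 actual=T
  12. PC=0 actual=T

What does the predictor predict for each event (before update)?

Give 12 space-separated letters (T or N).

Answer: N N T N N N N T N N T T

Derivation:
Ev 1: PC=6 idx=0 pred=N actual=N -> ctr[0]=0
Ev 2: PC=7 idx=1 pred=N actual=T -> ctr[1]=2
Ev 3: PC=7 idx=1 pred=T actual=N -> ctr[1]=1
Ev 4: PC=6 idx=0 pred=N actual=T -> ctr[0]=1
Ev 5: PC=0 idx=0 pred=N actual=N -> ctr[0]=0
Ev 6: PC=2 idx=0 pred=N actual=T -> ctr[0]=1
Ev 7: PC=0 idx=0 pred=N actual=T -> ctr[0]=2
Ev 8: PC=0 idx=0 pred=T actual=N -> ctr[0]=1
Ev 9: PC=7 idx=1 pred=N actual=N -> ctr[1]=0
Ev 10: PC=6 idx=0 pred=N actual=T -> ctr[0]=2
Ev 11: PC=6 idx=0 pred=T actual=T -> ctr[0]=3
Ev 12: PC=0 idx=0 pred=T actual=T -> ctr[0]=3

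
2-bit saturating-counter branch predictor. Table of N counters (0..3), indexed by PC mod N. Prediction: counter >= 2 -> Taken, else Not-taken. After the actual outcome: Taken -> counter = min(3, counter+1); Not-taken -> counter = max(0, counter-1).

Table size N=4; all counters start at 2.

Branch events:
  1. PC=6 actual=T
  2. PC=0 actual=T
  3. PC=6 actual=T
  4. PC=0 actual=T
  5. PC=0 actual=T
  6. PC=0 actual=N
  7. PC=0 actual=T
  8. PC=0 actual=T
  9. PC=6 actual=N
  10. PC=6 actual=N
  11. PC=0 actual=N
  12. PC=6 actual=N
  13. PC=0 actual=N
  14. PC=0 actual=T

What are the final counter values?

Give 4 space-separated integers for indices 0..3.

Answer: 2 2 0 2

Derivation:
Ev 1: PC=6 idx=2 pred=T actual=T -> ctr[2]=3
Ev 2: PC=0 idx=0 pred=T actual=T -> ctr[0]=3
Ev 3: PC=6 idx=2 pred=T actual=T -> ctr[2]=3
Ev 4: PC=0 idx=0 pred=T actual=T -> ctr[0]=3
Ev 5: PC=0 idx=0 pred=T actual=T -> ctr[0]=3
Ev 6: PC=0 idx=0 pred=T actual=N -> ctr[0]=2
Ev 7: PC=0 idx=0 pred=T actual=T -> ctr[0]=3
Ev 8: PC=0 idx=0 pred=T actual=T -> ctr[0]=3
Ev 9: PC=6 idx=2 pred=T actual=N -> ctr[2]=2
Ev 10: PC=6 idx=2 pred=T actual=N -> ctr[2]=1
Ev 11: PC=0 idx=0 pred=T actual=N -> ctr[0]=2
Ev 12: PC=6 idx=2 pred=N actual=N -> ctr[2]=0
Ev 13: PC=0 idx=0 pred=T actual=N -> ctr[0]=1
Ev 14: PC=0 idx=0 pred=N actual=T -> ctr[0]=2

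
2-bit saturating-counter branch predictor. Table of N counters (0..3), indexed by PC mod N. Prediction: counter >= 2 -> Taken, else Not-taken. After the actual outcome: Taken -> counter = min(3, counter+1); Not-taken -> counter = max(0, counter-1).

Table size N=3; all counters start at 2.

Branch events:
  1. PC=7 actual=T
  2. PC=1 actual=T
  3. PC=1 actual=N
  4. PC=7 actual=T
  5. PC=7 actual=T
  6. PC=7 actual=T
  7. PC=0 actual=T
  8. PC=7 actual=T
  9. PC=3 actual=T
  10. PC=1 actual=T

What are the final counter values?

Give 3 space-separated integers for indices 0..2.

Ev 1: PC=7 idx=1 pred=T actual=T -> ctr[1]=3
Ev 2: PC=1 idx=1 pred=T actual=T -> ctr[1]=3
Ev 3: PC=1 idx=1 pred=T actual=N -> ctr[1]=2
Ev 4: PC=7 idx=1 pred=T actual=T -> ctr[1]=3
Ev 5: PC=7 idx=1 pred=T actual=T -> ctr[1]=3
Ev 6: PC=7 idx=1 pred=T actual=T -> ctr[1]=3
Ev 7: PC=0 idx=0 pred=T actual=T -> ctr[0]=3
Ev 8: PC=7 idx=1 pred=T actual=T -> ctr[1]=3
Ev 9: PC=3 idx=0 pred=T actual=T -> ctr[0]=3
Ev 10: PC=1 idx=1 pred=T actual=T -> ctr[1]=3

Answer: 3 3 2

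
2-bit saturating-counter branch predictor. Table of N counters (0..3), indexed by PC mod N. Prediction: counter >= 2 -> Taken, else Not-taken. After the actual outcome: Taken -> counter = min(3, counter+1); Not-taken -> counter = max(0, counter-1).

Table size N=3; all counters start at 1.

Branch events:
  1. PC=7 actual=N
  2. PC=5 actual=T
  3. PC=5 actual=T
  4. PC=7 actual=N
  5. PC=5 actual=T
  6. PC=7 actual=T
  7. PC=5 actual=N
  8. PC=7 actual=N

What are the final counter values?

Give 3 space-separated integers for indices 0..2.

Answer: 1 0 2

Derivation:
Ev 1: PC=7 idx=1 pred=N actual=N -> ctr[1]=0
Ev 2: PC=5 idx=2 pred=N actual=T -> ctr[2]=2
Ev 3: PC=5 idx=2 pred=T actual=T -> ctr[2]=3
Ev 4: PC=7 idx=1 pred=N actual=N -> ctr[1]=0
Ev 5: PC=5 idx=2 pred=T actual=T -> ctr[2]=3
Ev 6: PC=7 idx=1 pred=N actual=T -> ctr[1]=1
Ev 7: PC=5 idx=2 pred=T actual=N -> ctr[2]=2
Ev 8: PC=7 idx=1 pred=N actual=N -> ctr[1]=0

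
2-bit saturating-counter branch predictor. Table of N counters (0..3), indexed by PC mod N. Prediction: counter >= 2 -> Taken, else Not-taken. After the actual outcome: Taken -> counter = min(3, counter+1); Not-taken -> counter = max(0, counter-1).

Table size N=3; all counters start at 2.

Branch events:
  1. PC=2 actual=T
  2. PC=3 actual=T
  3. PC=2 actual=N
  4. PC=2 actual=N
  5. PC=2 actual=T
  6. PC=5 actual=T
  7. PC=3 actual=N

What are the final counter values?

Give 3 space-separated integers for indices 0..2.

Ev 1: PC=2 idx=2 pred=T actual=T -> ctr[2]=3
Ev 2: PC=3 idx=0 pred=T actual=T -> ctr[0]=3
Ev 3: PC=2 idx=2 pred=T actual=N -> ctr[2]=2
Ev 4: PC=2 idx=2 pred=T actual=N -> ctr[2]=1
Ev 5: PC=2 idx=2 pred=N actual=T -> ctr[2]=2
Ev 6: PC=5 idx=2 pred=T actual=T -> ctr[2]=3
Ev 7: PC=3 idx=0 pred=T actual=N -> ctr[0]=2

Answer: 2 2 3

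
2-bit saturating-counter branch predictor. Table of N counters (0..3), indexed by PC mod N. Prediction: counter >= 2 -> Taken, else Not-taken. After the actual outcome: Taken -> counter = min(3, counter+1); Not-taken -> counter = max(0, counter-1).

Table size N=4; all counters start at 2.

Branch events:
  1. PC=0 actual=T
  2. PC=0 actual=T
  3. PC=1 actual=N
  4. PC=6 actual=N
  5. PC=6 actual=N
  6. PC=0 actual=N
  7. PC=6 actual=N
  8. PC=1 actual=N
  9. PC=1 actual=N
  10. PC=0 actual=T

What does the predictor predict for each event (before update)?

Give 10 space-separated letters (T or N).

Answer: T T T T N T N N N T

Derivation:
Ev 1: PC=0 idx=0 pred=T actual=T -> ctr[0]=3
Ev 2: PC=0 idx=0 pred=T actual=T -> ctr[0]=3
Ev 3: PC=1 idx=1 pred=T actual=N -> ctr[1]=1
Ev 4: PC=6 idx=2 pred=T actual=N -> ctr[2]=1
Ev 5: PC=6 idx=2 pred=N actual=N -> ctr[2]=0
Ev 6: PC=0 idx=0 pred=T actual=N -> ctr[0]=2
Ev 7: PC=6 idx=2 pred=N actual=N -> ctr[2]=0
Ev 8: PC=1 idx=1 pred=N actual=N -> ctr[1]=0
Ev 9: PC=1 idx=1 pred=N actual=N -> ctr[1]=0
Ev 10: PC=0 idx=0 pred=T actual=T -> ctr[0]=3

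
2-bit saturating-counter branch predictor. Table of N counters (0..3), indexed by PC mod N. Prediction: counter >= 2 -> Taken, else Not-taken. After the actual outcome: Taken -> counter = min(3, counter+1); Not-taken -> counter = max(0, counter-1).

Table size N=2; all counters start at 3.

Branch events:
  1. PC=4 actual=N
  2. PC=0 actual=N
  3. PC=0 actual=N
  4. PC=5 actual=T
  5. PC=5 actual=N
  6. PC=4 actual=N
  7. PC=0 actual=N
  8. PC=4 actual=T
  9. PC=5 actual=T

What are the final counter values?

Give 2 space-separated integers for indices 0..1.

Ev 1: PC=4 idx=0 pred=T actual=N -> ctr[0]=2
Ev 2: PC=0 idx=0 pred=T actual=N -> ctr[0]=1
Ev 3: PC=0 idx=0 pred=N actual=N -> ctr[0]=0
Ev 4: PC=5 idx=1 pred=T actual=T -> ctr[1]=3
Ev 5: PC=5 idx=1 pred=T actual=N -> ctr[1]=2
Ev 6: PC=4 idx=0 pred=N actual=N -> ctr[0]=0
Ev 7: PC=0 idx=0 pred=N actual=N -> ctr[0]=0
Ev 8: PC=4 idx=0 pred=N actual=T -> ctr[0]=1
Ev 9: PC=5 idx=1 pred=T actual=T -> ctr[1]=3

Answer: 1 3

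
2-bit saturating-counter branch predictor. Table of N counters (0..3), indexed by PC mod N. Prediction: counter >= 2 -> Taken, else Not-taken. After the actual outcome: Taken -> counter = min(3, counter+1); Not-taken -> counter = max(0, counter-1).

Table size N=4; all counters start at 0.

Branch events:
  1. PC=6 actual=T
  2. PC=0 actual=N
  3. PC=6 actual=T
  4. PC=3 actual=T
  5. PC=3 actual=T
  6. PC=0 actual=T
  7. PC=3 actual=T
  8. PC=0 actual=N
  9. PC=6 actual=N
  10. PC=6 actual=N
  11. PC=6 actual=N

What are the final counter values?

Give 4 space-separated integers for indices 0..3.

Answer: 0 0 0 3

Derivation:
Ev 1: PC=6 idx=2 pred=N actual=T -> ctr[2]=1
Ev 2: PC=0 idx=0 pred=N actual=N -> ctr[0]=0
Ev 3: PC=6 idx=2 pred=N actual=T -> ctr[2]=2
Ev 4: PC=3 idx=3 pred=N actual=T -> ctr[3]=1
Ev 5: PC=3 idx=3 pred=N actual=T -> ctr[3]=2
Ev 6: PC=0 idx=0 pred=N actual=T -> ctr[0]=1
Ev 7: PC=3 idx=3 pred=T actual=T -> ctr[3]=3
Ev 8: PC=0 idx=0 pred=N actual=N -> ctr[0]=0
Ev 9: PC=6 idx=2 pred=T actual=N -> ctr[2]=1
Ev 10: PC=6 idx=2 pred=N actual=N -> ctr[2]=0
Ev 11: PC=6 idx=2 pred=N actual=N -> ctr[2]=0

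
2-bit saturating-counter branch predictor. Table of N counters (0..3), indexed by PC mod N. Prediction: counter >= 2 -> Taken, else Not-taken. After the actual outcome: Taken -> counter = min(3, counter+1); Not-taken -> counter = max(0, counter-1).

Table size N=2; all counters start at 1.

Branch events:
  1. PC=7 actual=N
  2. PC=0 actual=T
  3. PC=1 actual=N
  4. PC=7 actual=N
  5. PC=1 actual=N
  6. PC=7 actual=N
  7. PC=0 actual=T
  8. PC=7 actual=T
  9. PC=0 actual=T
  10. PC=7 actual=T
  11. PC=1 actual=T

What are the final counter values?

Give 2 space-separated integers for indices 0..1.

Answer: 3 3

Derivation:
Ev 1: PC=7 idx=1 pred=N actual=N -> ctr[1]=0
Ev 2: PC=0 idx=0 pred=N actual=T -> ctr[0]=2
Ev 3: PC=1 idx=1 pred=N actual=N -> ctr[1]=0
Ev 4: PC=7 idx=1 pred=N actual=N -> ctr[1]=0
Ev 5: PC=1 idx=1 pred=N actual=N -> ctr[1]=0
Ev 6: PC=7 idx=1 pred=N actual=N -> ctr[1]=0
Ev 7: PC=0 idx=0 pred=T actual=T -> ctr[0]=3
Ev 8: PC=7 idx=1 pred=N actual=T -> ctr[1]=1
Ev 9: PC=0 idx=0 pred=T actual=T -> ctr[0]=3
Ev 10: PC=7 idx=1 pred=N actual=T -> ctr[1]=2
Ev 11: PC=1 idx=1 pred=T actual=T -> ctr[1]=3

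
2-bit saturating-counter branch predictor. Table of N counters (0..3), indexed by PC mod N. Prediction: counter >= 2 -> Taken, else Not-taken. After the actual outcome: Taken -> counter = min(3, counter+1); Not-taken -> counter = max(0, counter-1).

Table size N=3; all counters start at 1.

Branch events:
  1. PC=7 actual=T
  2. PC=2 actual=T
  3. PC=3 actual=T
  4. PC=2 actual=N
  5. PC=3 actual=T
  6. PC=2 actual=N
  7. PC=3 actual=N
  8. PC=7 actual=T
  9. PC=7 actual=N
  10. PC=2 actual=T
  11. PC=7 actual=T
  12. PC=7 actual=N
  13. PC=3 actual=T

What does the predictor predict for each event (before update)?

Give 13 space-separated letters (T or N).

Ev 1: PC=7 idx=1 pred=N actual=T -> ctr[1]=2
Ev 2: PC=2 idx=2 pred=N actual=T -> ctr[2]=2
Ev 3: PC=3 idx=0 pred=N actual=T -> ctr[0]=2
Ev 4: PC=2 idx=2 pred=T actual=N -> ctr[2]=1
Ev 5: PC=3 idx=0 pred=T actual=T -> ctr[0]=3
Ev 6: PC=2 idx=2 pred=N actual=N -> ctr[2]=0
Ev 7: PC=3 idx=0 pred=T actual=N -> ctr[0]=2
Ev 8: PC=7 idx=1 pred=T actual=T -> ctr[1]=3
Ev 9: PC=7 idx=1 pred=T actual=N -> ctr[1]=2
Ev 10: PC=2 idx=2 pred=N actual=T -> ctr[2]=1
Ev 11: PC=7 idx=1 pred=T actual=T -> ctr[1]=3
Ev 12: PC=7 idx=1 pred=T actual=N -> ctr[1]=2
Ev 13: PC=3 idx=0 pred=T actual=T -> ctr[0]=3

Answer: N N N T T N T T T N T T T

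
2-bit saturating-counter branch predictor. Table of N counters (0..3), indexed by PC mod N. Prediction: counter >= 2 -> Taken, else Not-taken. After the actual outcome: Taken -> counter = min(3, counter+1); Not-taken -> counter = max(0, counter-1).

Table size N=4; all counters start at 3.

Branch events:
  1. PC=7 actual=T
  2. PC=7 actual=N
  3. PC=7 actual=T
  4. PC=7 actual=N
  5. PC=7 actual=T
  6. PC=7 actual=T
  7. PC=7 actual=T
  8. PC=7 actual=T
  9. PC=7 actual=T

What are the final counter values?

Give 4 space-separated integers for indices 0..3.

Answer: 3 3 3 3

Derivation:
Ev 1: PC=7 idx=3 pred=T actual=T -> ctr[3]=3
Ev 2: PC=7 idx=3 pred=T actual=N -> ctr[3]=2
Ev 3: PC=7 idx=3 pred=T actual=T -> ctr[3]=3
Ev 4: PC=7 idx=3 pred=T actual=N -> ctr[3]=2
Ev 5: PC=7 idx=3 pred=T actual=T -> ctr[3]=3
Ev 6: PC=7 idx=3 pred=T actual=T -> ctr[3]=3
Ev 7: PC=7 idx=3 pred=T actual=T -> ctr[3]=3
Ev 8: PC=7 idx=3 pred=T actual=T -> ctr[3]=3
Ev 9: PC=7 idx=3 pred=T actual=T -> ctr[3]=3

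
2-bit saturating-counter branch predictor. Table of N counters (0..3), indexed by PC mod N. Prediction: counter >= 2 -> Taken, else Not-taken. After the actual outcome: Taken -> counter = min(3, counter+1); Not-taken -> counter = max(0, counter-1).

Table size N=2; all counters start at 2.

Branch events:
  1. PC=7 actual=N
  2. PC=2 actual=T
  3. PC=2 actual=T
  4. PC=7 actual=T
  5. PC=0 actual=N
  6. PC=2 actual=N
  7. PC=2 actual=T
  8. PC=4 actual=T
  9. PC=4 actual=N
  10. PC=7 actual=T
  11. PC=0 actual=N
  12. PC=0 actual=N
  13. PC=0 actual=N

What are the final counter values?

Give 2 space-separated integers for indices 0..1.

Ev 1: PC=7 idx=1 pred=T actual=N -> ctr[1]=1
Ev 2: PC=2 idx=0 pred=T actual=T -> ctr[0]=3
Ev 3: PC=2 idx=0 pred=T actual=T -> ctr[0]=3
Ev 4: PC=7 idx=1 pred=N actual=T -> ctr[1]=2
Ev 5: PC=0 idx=0 pred=T actual=N -> ctr[0]=2
Ev 6: PC=2 idx=0 pred=T actual=N -> ctr[0]=1
Ev 7: PC=2 idx=0 pred=N actual=T -> ctr[0]=2
Ev 8: PC=4 idx=0 pred=T actual=T -> ctr[0]=3
Ev 9: PC=4 idx=0 pred=T actual=N -> ctr[0]=2
Ev 10: PC=7 idx=1 pred=T actual=T -> ctr[1]=3
Ev 11: PC=0 idx=0 pred=T actual=N -> ctr[0]=1
Ev 12: PC=0 idx=0 pred=N actual=N -> ctr[0]=0
Ev 13: PC=0 idx=0 pred=N actual=N -> ctr[0]=0

Answer: 0 3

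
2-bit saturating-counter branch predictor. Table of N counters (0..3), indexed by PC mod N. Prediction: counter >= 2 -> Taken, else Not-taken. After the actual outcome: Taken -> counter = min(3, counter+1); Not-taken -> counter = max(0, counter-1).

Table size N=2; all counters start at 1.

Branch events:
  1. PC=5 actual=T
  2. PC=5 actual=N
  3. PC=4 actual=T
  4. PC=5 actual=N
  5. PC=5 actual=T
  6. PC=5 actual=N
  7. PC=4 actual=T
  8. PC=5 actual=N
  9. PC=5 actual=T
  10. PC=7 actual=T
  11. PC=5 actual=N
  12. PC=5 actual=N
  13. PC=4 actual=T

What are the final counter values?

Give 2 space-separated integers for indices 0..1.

Ev 1: PC=5 idx=1 pred=N actual=T -> ctr[1]=2
Ev 2: PC=5 idx=1 pred=T actual=N -> ctr[1]=1
Ev 3: PC=4 idx=0 pred=N actual=T -> ctr[0]=2
Ev 4: PC=5 idx=1 pred=N actual=N -> ctr[1]=0
Ev 5: PC=5 idx=1 pred=N actual=T -> ctr[1]=1
Ev 6: PC=5 idx=1 pred=N actual=N -> ctr[1]=0
Ev 7: PC=4 idx=0 pred=T actual=T -> ctr[0]=3
Ev 8: PC=5 idx=1 pred=N actual=N -> ctr[1]=0
Ev 9: PC=5 idx=1 pred=N actual=T -> ctr[1]=1
Ev 10: PC=7 idx=1 pred=N actual=T -> ctr[1]=2
Ev 11: PC=5 idx=1 pred=T actual=N -> ctr[1]=1
Ev 12: PC=5 idx=1 pred=N actual=N -> ctr[1]=0
Ev 13: PC=4 idx=0 pred=T actual=T -> ctr[0]=3

Answer: 3 0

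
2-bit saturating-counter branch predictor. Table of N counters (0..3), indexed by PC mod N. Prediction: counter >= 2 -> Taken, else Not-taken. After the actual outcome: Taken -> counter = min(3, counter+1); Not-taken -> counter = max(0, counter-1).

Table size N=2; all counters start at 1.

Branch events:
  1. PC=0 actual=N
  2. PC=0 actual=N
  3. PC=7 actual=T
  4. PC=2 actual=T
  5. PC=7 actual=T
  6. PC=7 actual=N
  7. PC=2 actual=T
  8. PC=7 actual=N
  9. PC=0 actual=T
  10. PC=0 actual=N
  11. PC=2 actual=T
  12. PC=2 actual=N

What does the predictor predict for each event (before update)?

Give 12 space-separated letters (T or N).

Ev 1: PC=0 idx=0 pred=N actual=N -> ctr[0]=0
Ev 2: PC=0 idx=0 pred=N actual=N -> ctr[0]=0
Ev 3: PC=7 idx=1 pred=N actual=T -> ctr[1]=2
Ev 4: PC=2 idx=0 pred=N actual=T -> ctr[0]=1
Ev 5: PC=7 idx=1 pred=T actual=T -> ctr[1]=3
Ev 6: PC=7 idx=1 pred=T actual=N -> ctr[1]=2
Ev 7: PC=2 idx=0 pred=N actual=T -> ctr[0]=2
Ev 8: PC=7 idx=1 pred=T actual=N -> ctr[1]=1
Ev 9: PC=0 idx=0 pred=T actual=T -> ctr[0]=3
Ev 10: PC=0 idx=0 pred=T actual=N -> ctr[0]=2
Ev 11: PC=2 idx=0 pred=T actual=T -> ctr[0]=3
Ev 12: PC=2 idx=0 pred=T actual=N -> ctr[0]=2

Answer: N N N N T T N T T T T T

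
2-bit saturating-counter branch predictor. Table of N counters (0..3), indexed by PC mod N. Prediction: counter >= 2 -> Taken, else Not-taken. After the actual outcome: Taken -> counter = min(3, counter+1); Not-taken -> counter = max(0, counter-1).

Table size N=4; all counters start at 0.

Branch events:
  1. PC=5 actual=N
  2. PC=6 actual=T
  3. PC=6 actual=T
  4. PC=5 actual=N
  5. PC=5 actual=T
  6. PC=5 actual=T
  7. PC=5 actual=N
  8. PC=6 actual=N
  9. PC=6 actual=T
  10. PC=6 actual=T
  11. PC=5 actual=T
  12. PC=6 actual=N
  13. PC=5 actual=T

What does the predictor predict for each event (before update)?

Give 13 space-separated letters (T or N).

Answer: N N N N N N T T N T N T T

Derivation:
Ev 1: PC=5 idx=1 pred=N actual=N -> ctr[1]=0
Ev 2: PC=6 idx=2 pred=N actual=T -> ctr[2]=1
Ev 3: PC=6 idx=2 pred=N actual=T -> ctr[2]=2
Ev 4: PC=5 idx=1 pred=N actual=N -> ctr[1]=0
Ev 5: PC=5 idx=1 pred=N actual=T -> ctr[1]=1
Ev 6: PC=5 idx=1 pred=N actual=T -> ctr[1]=2
Ev 7: PC=5 idx=1 pred=T actual=N -> ctr[1]=1
Ev 8: PC=6 idx=2 pred=T actual=N -> ctr[2]=1
Ev 9: PC=6 idx=2 pred=N actual=T -> ctr[2]=2
Ev 10: PC=6 idx=2 pred=T actual=T -> ctr[2]=3
Ev 11: PC=5 idx=1 pred=N actual=T -> ctr[1]=2
Ev 12: PC=6 idx=2 pred=T actual=N -> ctr[2]=2
Ev 13: PC=5 idx=1 pred=T actual=T -> ctr[1]=3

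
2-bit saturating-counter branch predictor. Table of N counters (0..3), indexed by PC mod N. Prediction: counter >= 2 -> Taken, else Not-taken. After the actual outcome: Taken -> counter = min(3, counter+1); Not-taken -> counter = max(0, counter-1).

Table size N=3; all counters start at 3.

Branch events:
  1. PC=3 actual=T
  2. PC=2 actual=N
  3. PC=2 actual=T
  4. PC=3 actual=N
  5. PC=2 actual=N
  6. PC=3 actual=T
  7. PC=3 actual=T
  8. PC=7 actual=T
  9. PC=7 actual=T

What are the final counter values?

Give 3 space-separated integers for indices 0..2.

Answer: 3 3 2

Derivation:
Ev 1: PC=3 idx=0 pred=T actual=T -> ctr[0]=3
Ev 2: PC=2 idx=2 pred=T actual=N -> ctr[2]=2
Ev 3: PC=2 idx=2 pred=T actual=T -> ctr[2]=3
Ev 4: PC=3 idx=0 pred=T actual=N -> ctr[0]=2
Ev 5: PC=2 idx=2 pred=T actual=N -> ctr[2]=2
Ev 6: PC=3 idx=0 pred=T actual=T -> ctr[0]=3
Ev 7: PC=3 idx=0 pred=T actual=T -> ctr[0]=3
Ev 8: PC=7 idx=1 pred=T actual=T -> ctr[1]=3
Ev 9: PC=7 idx=1 pred=T actual=T -> ctr[1]=3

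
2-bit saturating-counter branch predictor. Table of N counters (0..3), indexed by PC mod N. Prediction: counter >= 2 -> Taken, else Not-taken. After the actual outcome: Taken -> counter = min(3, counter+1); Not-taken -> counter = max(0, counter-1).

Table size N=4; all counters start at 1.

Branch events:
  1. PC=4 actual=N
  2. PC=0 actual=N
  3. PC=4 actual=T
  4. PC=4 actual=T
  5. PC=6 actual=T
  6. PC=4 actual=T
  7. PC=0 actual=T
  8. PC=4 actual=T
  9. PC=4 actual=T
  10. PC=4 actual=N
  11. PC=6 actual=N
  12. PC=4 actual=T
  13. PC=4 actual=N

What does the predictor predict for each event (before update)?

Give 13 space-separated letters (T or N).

Answer: N N N N N T T T T T T T T

Derivation:
Ev 1: PC=4 idx=0 pred=N actual=N -> ctr[0]=0
Ev 2: PC=0 idx=0 pred=N actual=N -> ctr[0]=0
Ev 3: PC=4 idx=0 pred=N actual=T -> ctr[0]=1
Ev 4: PC=4 idx=0 pred=N actual=T -> ctr[0]=2
Ev 5: PC=6 idx=2 pred=N actual=T -> ctr[2]=2
Ev 6: PC=4 idx=0 pred=T actual=T -> ctr[0]=3
Ev 7: PC=0 idx=0 pred=T actual=T -> ctr[0]=3
Ev 8: PC=4 idx=0 pred=T actual=T -> ctr[0]=3
Ev 9: PC=4 idx=0 pred=T actual=T -> ctr[0]=3
Ev 10: PC=4 idx=0 pred=T actual=N -> ctr[0]=2
Ev 11: PC=6 idx=2 pred=T actual=N -> ctr[2]=1
Ev 12: PC=4 idx=0 pred=T actual=T -> ctr[0]=3
Ev 13: PC=4 idx=0 pred=T actual=N -> ctr[0]=2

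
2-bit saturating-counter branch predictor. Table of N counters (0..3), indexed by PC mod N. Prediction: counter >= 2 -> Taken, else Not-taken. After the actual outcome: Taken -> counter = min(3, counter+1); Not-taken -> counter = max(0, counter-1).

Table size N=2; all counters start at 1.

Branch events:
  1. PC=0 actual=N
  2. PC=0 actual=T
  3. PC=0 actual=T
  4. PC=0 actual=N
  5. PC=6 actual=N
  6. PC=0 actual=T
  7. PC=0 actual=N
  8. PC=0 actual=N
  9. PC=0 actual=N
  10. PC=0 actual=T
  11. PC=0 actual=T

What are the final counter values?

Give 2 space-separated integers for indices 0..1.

Answer: 2 1

Derivation:
Ev 1: PC=0 idx=0 pred=N actual=N -> ctr[0]=0
Ev 2: PC=0 idx=0 pred=N actual=T -> ctr[0]=1
Ev 3: PC=0 idx=0 pred=N actual=T -> ctr[0]=2
Ev 4: PC=0 idx=0 pred=T actual=N -> ctr[0]=1
Ev 5: PC=6 idx=0 pred=N actual=N -> ctr[0]=0
Ev 6: PC=0 idx=0 pred=N actual=T -> ctr[0]=1
Ev 7: PC=0 idx=0 pred=N actual=N -> ctr[0]=0
Ev 8: PC=0 idx=0 pred=N actual=N -> ctr[0]=0
Ev 9: PC=0 idx=0 pred=N actual=N -> ctr[0]=0
Ev 10: PC=0 idx=0 pred=N actual=T -> ctr[0]=1
Ev 11: PC=0 idx=0 pred=N actual=T -> ctr[0]=2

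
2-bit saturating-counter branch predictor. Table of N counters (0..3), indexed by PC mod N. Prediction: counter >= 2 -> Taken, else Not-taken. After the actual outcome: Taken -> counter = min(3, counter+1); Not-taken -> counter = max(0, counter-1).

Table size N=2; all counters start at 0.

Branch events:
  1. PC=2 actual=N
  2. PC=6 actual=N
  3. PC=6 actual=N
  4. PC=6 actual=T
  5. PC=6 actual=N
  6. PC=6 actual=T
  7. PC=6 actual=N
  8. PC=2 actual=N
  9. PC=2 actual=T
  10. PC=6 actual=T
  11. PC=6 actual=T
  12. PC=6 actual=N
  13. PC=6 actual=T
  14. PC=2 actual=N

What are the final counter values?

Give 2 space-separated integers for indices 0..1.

Ev 1: PC=2 idx=0 pred=N actual=N -> ctr[0]=0
Ev 2: PC=6 idx=0 pred=N actual=N -> ctr[0]=0
Ev 3: PC=6 idx=0 pred=N actual=N -> ctr[0]=0
Ev 4: PC=6 idx=0 pred=N actual=T -> ctr[0]=1
Ev 5: PC=6 idx=0 pred=N actual=N -> ctr[0]=0
Ev 6: PC=6 idx=0 pred=N actual=T -> ctr[0]=1
Ev 7: PC=6 idx=0 pred=N actual=N -> ctr[0]=0
Ev 8: PC=2 idx=0 pred=N actual=N -> ctr[0]=0
Ev 9: PC=2 idx=0 pred=N actual=T -> ctr[0]=1
Ev 10: PC=6 idx=0 pred=N actual=T -> ctr[0]=2
Ev 11: PC=6 idx=0 pred=T actual=T -> ctr[0]=3
Ev 12: PC=6 idx=0 pred=T actual=N -> ctr[0]=2
Ev 13: PC=6 idx=0 pred=T actual=T -> ctr[0]=3
Ev 14: PC=2 idx=0 pred=T actual=N -> ctr[0]=2

Answer: 2 0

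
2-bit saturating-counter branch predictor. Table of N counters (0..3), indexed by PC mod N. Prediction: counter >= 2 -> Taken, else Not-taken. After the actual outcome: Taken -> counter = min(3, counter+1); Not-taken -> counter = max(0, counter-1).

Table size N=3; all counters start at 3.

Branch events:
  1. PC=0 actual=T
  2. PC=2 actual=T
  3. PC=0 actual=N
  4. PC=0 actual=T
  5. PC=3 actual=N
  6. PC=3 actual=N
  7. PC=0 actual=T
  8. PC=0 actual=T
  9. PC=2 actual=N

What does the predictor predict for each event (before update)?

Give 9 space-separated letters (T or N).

Answer: T T T T T T N T T

Derivation:
Ev 1: PC=0 idx=0 pred=T actual=T -> ctr[0]=3
Ev 2: PC=2 idx=2 pred=T actual=T -> ctr[2]=3
Ev 3: PC=0 idx=0 pred=T actual=N -> ctr[0]=2
Ev 4: PC=0 idx=0 pred=T actual=T -> ctr[0]=3
Ev 5: PC=3 idx=0 pred=T actual=N -> ctr[0]=2
Ev 6: PC=3 idx=0 pred=T actual=N -> ctr[0]=1
Ev 7: PC=0 idx=0 pred=N actual=T -> ctr[0]=2
Ev 8: PC=0 idx=0 pred=T actual=T -> ctr[0]=3
Ev 9: PC=2 idx=2 pred=T actual=N -> ctr[2]=2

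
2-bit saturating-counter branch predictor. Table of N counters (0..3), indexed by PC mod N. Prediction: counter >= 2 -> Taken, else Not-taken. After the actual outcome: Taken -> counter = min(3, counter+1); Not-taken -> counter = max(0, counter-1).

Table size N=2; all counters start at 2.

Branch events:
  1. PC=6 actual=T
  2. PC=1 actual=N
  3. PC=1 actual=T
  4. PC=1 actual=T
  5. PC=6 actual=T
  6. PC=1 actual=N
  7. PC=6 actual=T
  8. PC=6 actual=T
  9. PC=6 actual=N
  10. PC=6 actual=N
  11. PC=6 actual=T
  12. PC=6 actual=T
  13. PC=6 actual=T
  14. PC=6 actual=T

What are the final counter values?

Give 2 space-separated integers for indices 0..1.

Answer: 3 2

Derivation:
Ev 1: PC=6 idx=0 pred=T actual=T -> ctr[0]=3
Ev 2: PC=1 idx=1 pred=T actual=N -> ctr[1]=1
Ev 3: PC=1 idx=1 pred=N actual=T -> ctr[1]=2
Ev 4: PC=1 idx=1 pred=T actual=T -> ctr[1]=3
Ev 5: PC=6 idx=0 pred=T actual=T -> ctr[0]=3
Ev 6: PC=1 idx=1 pred=T actual=N -> ctr[1]=2
Ev 7: PC=6 idx=0 pred=T actual=T -> ctr[0]=3
Ev 8: PC=6 idx=0 pred=T actual=T -> ctr[0]=3
Ev 9: PC=6 idx=0 pred=T actual=N -> ctr[0]=2
Ev 10: PC=6 idx=0 pred=T actual=N -> ctr[0]=1
Ev 11: PC=6 idx=0 pred=N actual=T -> ctr[0]=2
Ev 12: PC=6 idx=0 pred=T actual=T -> ctr[0]=3
Ev 13: PC=6 idx=0 pred=T actual=T -> ctr[0]=3
Ev 14: PC=6 idx=0 pred=T actual=T -> ctr[0]=3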